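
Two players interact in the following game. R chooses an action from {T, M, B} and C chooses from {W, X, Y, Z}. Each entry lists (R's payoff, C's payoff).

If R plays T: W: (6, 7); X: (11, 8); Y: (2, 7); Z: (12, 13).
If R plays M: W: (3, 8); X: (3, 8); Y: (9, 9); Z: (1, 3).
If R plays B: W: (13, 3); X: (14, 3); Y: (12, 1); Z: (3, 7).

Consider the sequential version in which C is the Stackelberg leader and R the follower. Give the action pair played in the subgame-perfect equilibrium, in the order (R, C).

Work backward from R's decision.
- W → R plays B (best of 6, 3, 13); C gets 3.
- X → R plays B (best of 11, 3, 14); C gets 3.
- Y → R plays B (best of 2, 9, 12); C gets 1.
- Z → R plays T (best of 12, 1, 3); C gets 13.
Among 3, 3, 1, 13, the best is 13 at Z. Subgame-perfect outcome: (T, Z) with payoffs (12, 13).

(T, Z)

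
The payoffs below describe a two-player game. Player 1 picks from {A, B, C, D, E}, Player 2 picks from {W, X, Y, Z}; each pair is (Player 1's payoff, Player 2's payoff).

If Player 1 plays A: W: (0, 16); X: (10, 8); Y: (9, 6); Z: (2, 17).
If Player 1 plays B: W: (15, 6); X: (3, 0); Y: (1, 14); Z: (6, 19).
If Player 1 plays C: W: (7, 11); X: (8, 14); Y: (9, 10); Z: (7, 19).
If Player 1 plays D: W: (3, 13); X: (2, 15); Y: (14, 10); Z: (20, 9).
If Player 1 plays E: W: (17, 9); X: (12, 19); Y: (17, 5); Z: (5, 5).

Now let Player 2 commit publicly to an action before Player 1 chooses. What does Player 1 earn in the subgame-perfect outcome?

Work backward from Player 1's decision.
- W: Player 1 compares 0, 15, 7, 3, 17 and picks E; Player 2 would get 9.
- X: Player 1 compares 10, 3, 8, 2, 12 and picks E; Player 2 would get 19.
- Y: Player 1 compares 9, 1, 9, 14, 17 and picks E; Player 2 would get 5.
- Z: Player 1 compares 2, 6, 7, 20, 5 and picks D; Player 2 would get 9.
Among 9, 19, 5, 9, the best is 19 at X. Subgame-perfect outcome: (E, X) with payoffs (12, 19).

12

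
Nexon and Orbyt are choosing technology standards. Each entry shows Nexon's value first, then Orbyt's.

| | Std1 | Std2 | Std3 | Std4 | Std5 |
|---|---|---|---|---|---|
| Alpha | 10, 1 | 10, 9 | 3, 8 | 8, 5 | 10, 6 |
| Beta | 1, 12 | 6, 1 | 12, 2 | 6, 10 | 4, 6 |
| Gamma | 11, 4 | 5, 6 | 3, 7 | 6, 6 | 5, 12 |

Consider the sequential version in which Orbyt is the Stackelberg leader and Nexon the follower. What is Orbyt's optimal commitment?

Work backward from Nexon's decision.
- Std1: BR = Gamma, leader payoff 4.
- Std2: BR = Alpha, leader payoff 9.
- Std3: BR = Beta, leader payoff 2.
- Std4: BR = Alpha, leader payoff 5.
- Std5: BR = Alpha, leader payoff 6.
Orbyt's induced payoffs are 4, 9, 2, 5, 6, so Orbyt commits to Std2. Subgame-perfect outcome: (Alpha, Std2) with payoffs (10, 9).

Std2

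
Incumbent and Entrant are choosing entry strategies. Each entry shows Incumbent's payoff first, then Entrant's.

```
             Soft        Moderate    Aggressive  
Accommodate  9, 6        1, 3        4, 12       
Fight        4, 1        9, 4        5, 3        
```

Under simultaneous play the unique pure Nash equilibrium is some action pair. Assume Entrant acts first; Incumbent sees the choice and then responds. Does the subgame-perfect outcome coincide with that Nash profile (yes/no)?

Incumbent best-responds to each possible Entrant move:
- Soft: Incumbent compares 9, 4 and picks Accommodate; Entrant would get 6.
- Moderate: Incumbent compares 1, 9 and picks Fight; Entrant would get 4.
- Aggressive: Incumbent compares 4, 5 and picks Fight; Entrant would get 3.
Among 6, 4, 3, the best is 6 at Soft. Subgame-perfect outcome: (Accommodate, Soft) with payoffs (9, 6).
Under simultaneous play:
Incumbent's best replies: Soft→Accommodate; Moderate→Fight; Aggressive→Fight.
Entrant's best replies: Accommodate→Aggressive; Fight→Moderate.
The unique mutual best reply is (Fight, Moderate), giving (9, 4).
Sequential outcome (Accommodate, Soft) differs from the Nash profile (Fight, Moderate).

no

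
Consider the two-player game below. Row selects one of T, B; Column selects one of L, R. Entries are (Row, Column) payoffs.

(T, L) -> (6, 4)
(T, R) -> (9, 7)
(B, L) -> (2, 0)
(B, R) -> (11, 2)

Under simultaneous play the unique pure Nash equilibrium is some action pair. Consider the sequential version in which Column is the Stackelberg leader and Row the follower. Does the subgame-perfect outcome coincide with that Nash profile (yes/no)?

Row best-responds to each possible Column move:
- L: BR = T, leader payoff 4.
- R: BR = B, leader payoff 2.
Among 4, 2, the best is 4 at L. Subgame-perfect outcome: (T, L) with payoffs (6, 4).
Under simultaneous play:
Row's best replies: L→T; R→B.
Column's best replies: T→R; B→R.
Only (B, R) has each player best-responding; Nash payoffs (11, 2).
Sequential outcome (T, L) differs from the Nash profile (B, R).

no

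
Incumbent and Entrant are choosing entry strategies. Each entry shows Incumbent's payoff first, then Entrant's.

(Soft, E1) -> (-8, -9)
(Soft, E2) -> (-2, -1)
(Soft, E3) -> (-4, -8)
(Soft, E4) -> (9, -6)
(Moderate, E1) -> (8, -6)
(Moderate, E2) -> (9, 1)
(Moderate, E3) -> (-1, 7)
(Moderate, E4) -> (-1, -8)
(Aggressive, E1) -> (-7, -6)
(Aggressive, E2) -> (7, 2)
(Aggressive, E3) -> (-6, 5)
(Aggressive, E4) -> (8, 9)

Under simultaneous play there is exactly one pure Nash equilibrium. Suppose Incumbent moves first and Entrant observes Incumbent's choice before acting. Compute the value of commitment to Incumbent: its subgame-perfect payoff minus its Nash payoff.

9

Solve by backward induction (Incumbent leads).
- Soft → Entrant plays E2 (best of -9, -1, -8, -6); Incumbent gets -2.
- Moderate → Entrant plays E3 (best of -6, 1, 7, -8); Incumbent gets -1.
- Aggressive → Entrant plays E4 (best of -6, 2, 5, 9); Incumbent gets 8.
Among -2, -1, 8, the best is 8 at Aggressive. Subgame-perfect outcome: (Aggressive, E4) with payoffs (8, 9).
Now find the simultaneous Nash equilibrium.
Incumbent's best replies: E1→Moderate; E2→Moderate; E3→Moderate; E4→Soft.
Entrant's best replies: Soft→E2; Moderate→E3; Aggressive→E4.
The unique mutual best reply is (Moderate, E3), giving (-1, 7).
Incumbent's commitment gain: 8 − -1 = 9.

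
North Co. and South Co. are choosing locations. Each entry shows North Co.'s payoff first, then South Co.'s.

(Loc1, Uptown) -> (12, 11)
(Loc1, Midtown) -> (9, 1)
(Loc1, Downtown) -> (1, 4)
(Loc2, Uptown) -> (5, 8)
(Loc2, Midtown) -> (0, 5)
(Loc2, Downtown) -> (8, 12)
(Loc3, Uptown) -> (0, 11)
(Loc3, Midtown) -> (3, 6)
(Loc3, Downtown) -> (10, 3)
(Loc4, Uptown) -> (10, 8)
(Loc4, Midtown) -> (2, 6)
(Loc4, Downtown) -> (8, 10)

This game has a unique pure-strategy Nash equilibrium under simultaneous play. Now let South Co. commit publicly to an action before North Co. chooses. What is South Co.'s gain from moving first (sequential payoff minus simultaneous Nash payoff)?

0

Solve by backward induction (South Co. leads).
- Uptown → North Co. plays Loc1 (best of 12, 5, 0, 10); South Co. gets 11.
- Midtown → North Co. plays Loc1 (best of 9, 0, 3, 2); South Co. gets 1.
- Downtown → North Co. plays Loc3 (best of 1, 8, 10, 8); South Co. gets 3.
Among 11, 1, 3, the best is 11 at Uptown. Subgame-perfect outcome: (Loc1, Uptown) with payoffs (12, 11).
Now find the simultaneous Nash equilibrium.
North Co.'s best replies: Uptown→Loc1; Midtown→Loc1; Downtown→Loc3.
South Co.'s best replies: Loc1→Uptown; Loc2→Downtown; Loc3→Uptown; Loc4→Downtown.
Only (Loc1, Uptown) has each player best-responding; Nash payoffs (12, 11).
South Co.'s commitment gain: 11 − 11 = 0.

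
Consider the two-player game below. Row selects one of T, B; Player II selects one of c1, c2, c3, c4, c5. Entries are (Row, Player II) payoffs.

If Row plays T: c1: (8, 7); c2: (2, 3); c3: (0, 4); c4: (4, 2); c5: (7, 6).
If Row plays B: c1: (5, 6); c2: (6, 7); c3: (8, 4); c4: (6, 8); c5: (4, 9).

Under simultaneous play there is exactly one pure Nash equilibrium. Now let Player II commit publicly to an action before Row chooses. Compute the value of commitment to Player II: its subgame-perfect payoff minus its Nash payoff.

Row best-responds to each possible Player II move:
- c1: BR = T, leader payoff 7.
- c2: BR = B, leader payoff 7.
- c3: BR = B, leader payoff 4.
- c4: BR = B, leader payoff 8.
- c5: BR = T, leader payoff 6.
Among 7, 7, 4, 8, 6, the best is 8 at c4. Subgame-perfect outcome: (B, c4) with payoffs (6, 8).
Under simultaneous play:
Row's best replies: c1→T; c2→B; c3→B; c4→B; c5→T.
Player II's best replies: T→c1; B→c5.
The unique mutual best reply is (T, c1), giving (8, 7).
Player II's commitment gain: 8 − 7 = 1.

1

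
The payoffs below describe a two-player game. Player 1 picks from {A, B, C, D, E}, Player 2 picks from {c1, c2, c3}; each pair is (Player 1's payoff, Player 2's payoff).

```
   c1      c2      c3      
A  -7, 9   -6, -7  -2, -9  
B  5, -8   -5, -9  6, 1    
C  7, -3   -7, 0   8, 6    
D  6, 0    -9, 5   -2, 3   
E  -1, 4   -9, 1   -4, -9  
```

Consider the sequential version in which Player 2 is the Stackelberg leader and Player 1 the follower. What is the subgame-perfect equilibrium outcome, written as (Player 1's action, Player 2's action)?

(C, c3)

Backward induction with Player 2 moving first.
- c1 → Player 1 plays C (best of -7, 5, 7, 6, -1); Player 2 gets -3.
- c2 → Player 1 plays B (best of -6, -5, -7, -9, -9); Player 2 gets -9.
- c3 → Player 1 plays C (best of -2, 6, 8, -2, -4); Player 2 gets 6.
Maximizing over -3, -9, 6, Player 2 chooses c3. Subgame-perfect outcome: (C, c3) with payoffs (8, 6).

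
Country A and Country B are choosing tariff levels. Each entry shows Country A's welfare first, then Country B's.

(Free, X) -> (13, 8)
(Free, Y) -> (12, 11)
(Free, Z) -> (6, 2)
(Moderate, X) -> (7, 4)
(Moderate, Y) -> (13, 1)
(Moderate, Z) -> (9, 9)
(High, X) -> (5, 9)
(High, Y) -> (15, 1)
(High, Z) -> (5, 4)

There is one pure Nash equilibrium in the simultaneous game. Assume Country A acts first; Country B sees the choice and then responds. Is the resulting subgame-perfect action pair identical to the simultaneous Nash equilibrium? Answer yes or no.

Backward induction with Country A moving first.
- Free → Country B plays Y (best of 8, 11, 2); Country A gets 12.
- Moderate → Country B plays Z (best of 4, 1, 9); Country A gets 9.
- High → Country B plays X (best of 9, 1, 4); Country A gets 5.
Among 12, 9, 5, the best is 12 at Free. Subgame-perfect outcome: (Free, Y) with payoffs (12, 11).
For the simultaneous game, intersect best replies.
Country A's best replies: X→Free; Y→High; Z→Moderate.
Country B's best replies: Free→Y; Moderate→Z; High→X.
Only (Moderate, Z) has each player best-responding; Nash payoffs (9, 9).
Sequential outcome (Free, Y) differs from the Nash profile (Moderate, Z).

no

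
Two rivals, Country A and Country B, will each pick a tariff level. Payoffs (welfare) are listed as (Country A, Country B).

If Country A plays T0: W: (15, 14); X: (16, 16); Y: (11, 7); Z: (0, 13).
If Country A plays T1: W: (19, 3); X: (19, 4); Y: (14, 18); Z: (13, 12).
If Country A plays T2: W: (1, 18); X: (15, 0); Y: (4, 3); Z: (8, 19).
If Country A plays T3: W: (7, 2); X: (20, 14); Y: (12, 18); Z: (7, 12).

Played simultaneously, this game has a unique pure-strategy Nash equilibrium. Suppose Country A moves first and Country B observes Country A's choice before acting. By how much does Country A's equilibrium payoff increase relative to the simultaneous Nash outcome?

Country B best-responds to each possible Country A move:
- T0: Country B compares 14, 16, 7, 13 and picks X; Country A would get 16.
- T1: Country B compares 3, 4, 18, 12 and picks Y; Country A would get 14.
- T2: Country B compares 18, 0, 3, 19 and picks Z; Country A would get 8.
- T3: Country B compares 2, 14, 18, 12 and picks Y; Country A would get 12.
Among 16, 14, 8, 12, the best is 16 at T0. Subgame-perfect outcome: (T0, X) with payoffs (16, 16).
For the simultaneous game, intersect best replies.
Country A's best replies: W→T1; X→T3; Y→T1; Z→T1.
Country B's best replies: T0→X; T1→Y; T2→Z; T3→Y.
The unique mutual best reply is (T1, Y), giving (14, 18).
Country A's commitment gain: 16 − 14 = 2.

2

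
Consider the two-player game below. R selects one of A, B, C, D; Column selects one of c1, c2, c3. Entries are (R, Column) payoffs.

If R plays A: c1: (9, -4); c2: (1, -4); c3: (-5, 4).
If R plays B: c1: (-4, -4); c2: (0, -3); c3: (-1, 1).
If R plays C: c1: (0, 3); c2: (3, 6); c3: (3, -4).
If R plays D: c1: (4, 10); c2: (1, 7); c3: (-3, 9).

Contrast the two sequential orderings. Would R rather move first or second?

first

If R leads: Column's best replies are A→c3, B→c3, C→c2, D→c1; R's induced payoffs -5, -1, 3, 4; outcome (D, c1), payoffs (4, 10).
If Column leads: R's best replies are c1→A, c2→C, c3→C; Column's induced payoffs -4, 6, -4; outcome (C, c2), payoffs (3, 6).
R gets 4 moving first and 3 moving second, so R prefers to move first.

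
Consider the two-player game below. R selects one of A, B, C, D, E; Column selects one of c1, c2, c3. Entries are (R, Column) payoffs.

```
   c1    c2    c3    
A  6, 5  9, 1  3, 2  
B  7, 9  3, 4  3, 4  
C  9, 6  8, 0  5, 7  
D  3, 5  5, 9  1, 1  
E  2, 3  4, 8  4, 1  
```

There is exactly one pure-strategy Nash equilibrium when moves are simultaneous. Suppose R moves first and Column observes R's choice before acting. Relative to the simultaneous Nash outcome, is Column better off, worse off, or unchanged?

Backward induction with R moving first.
- A: Column compares 5, 1, 2 and picks c1; R would get 6.
- B: Column compares 9, 4, 4 and picks c1; R would get 7.
- C: Column compares 6, 0, 7 and picks c3; R would get 5.
- D: Column compares 5, 9, 1 and picks c2; R would get 5.
- E: Column compares 3, 8, 1 and picks c2; R would get 4.
Among 6, 7, 5, 5, 4, the best is 7 at B. Subgame-perfect outcome: (B, c1) with payoffs (7, 9).
Under simultaneous play:
R's best replies: c1→C; c2→A; c3→C.
Column's best replies: A→c1; B→c1; C→c3; D→c2; E→c2.
Only (C, c3) has each player best-responding; Nash payoffs (5, 7).
Column earns 9 sequentially versus 7 at the Nash outcome: better off.

better off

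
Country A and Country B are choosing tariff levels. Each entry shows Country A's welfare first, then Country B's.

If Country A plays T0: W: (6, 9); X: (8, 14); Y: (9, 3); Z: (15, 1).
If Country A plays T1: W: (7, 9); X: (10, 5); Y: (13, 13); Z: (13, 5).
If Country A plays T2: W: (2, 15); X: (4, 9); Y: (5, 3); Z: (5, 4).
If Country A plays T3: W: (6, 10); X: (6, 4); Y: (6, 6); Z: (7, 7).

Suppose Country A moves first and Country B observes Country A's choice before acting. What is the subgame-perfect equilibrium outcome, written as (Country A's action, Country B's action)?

(T1, Y)

Country B best-responds to each possible Country A move:
- T0: Country B compares 9, 14, 3, 1 and picks X; Country A would get 8.
- T1: Country B compares 9, 5, 13, 5 and picks Y; Country A would get 13.
- T2: Country B compares 15, 9, 3, 4 and picks W; Country A would get 2.
- T3: Country B compares 10, 4, 6, 7 and picks W; Country A would get 6.
Among 8, 13, 2, 6, the best is 13 at T1. Subgame-perfect outcome: (T1, Y) with payoffs (13, 13).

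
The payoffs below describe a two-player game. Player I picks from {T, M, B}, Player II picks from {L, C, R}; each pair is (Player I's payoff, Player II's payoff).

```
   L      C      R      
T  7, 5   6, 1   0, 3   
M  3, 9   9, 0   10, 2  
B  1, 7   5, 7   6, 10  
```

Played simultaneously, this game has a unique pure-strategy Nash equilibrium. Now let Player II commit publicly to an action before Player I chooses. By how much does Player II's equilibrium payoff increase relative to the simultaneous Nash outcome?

Work backward from Player I's decision.
- L → Player I plays T (best of 7, 3, 1); Player II gets 5.
- C → Player I plays M (best of 6, 9, 5); Player II gets 0.
- R → Player I plays M (best of 0, 10, 6); Player II gets 2.
Among 5, 0, 2, the best is 5 at L. Subgame-perfect outcome: (T, L) with payoffs (7, 5).
Now find the simultaneous Nash equilibrium.
Player I's best replies: L→T; C→M; R→M.
Player II's best replies: T→L; M→L; B→R.
Only (T, L) has each player best-responding; Nash payoffs (7, 5).
Player II's commitment gain: 5 − 5 = 0.

0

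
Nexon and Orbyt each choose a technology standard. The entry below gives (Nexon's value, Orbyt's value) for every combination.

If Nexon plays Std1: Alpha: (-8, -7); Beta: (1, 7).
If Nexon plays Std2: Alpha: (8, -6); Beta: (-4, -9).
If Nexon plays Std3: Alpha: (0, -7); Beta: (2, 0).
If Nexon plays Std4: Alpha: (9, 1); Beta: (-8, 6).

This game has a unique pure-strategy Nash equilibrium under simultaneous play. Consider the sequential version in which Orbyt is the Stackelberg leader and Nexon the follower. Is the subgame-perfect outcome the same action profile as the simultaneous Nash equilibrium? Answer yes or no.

no

Work backward from Nexon's decision.
- Alpha → Nexon plays Std4 (best of -8, 8, 0, 9); Orbyt gets 1.
- Beta → Nexon plays Std3 (best of 1, -4, 2, -8); Orbyt gets 0.
Maximizing over 1, 0, Orbyt chooses Alpha. Subgame-perfect outcome: (Std4, Alpha) with payoffs (9, 1).
Now find the simultaneous Nash equilibrium.
Nexon's best replies: Alpha→Std4; Beta→Std3.
Orbyt's best replies: Std1→Beta; Std2→Alpha; Std3→Beta; Std4→Beta.
The unique mutual best reply is (Std3, Beta), giving (2, 0).
Sequential outcome (Std4, Alpha) differs from the Nash profile (Std3, Beta).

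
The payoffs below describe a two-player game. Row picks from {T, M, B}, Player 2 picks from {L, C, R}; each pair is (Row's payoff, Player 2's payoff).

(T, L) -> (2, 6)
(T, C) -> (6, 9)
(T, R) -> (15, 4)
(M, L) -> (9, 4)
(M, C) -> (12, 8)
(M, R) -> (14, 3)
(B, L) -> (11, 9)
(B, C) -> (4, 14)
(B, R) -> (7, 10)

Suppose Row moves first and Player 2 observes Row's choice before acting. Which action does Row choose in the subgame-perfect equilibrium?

M

Solve by backward induction (Row leads).
- T → Player 2 plays C (best of 6, 9, 4); Row gets 6.
- M → Player 2 plays C (best of 4, 8, 3); Row gets 12.
- B → Player 2 plays C (best of 9, 14, 10); Row gets 4.
Maximizing over 6, 12, 4, Row chooses M. Subgame-perfect outcome: (M, C) with payoffs (12, 8).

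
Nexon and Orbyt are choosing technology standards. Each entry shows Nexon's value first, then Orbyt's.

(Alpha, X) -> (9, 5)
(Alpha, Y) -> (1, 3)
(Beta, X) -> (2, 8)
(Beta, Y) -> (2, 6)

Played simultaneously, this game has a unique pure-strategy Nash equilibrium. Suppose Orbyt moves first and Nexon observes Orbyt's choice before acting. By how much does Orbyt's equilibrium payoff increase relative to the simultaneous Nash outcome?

1

Nexon best-responds to each possible Orbyt move:
- X → Nexon plays Alpha (best of 9, 2); Orbyt gets 5.
- Y → Nexon plays Beta (best of 1, 2); Orbyt gets 6.
Among 5, 6, the best is 6 at Y. Subgame-perfect outcome: (Beta, Y) with payoffs (2, 6).
For the simultaneous game, intersect best replies.
Nexon's best replies: X→Alpha; Y→Beta.
Orbyt's best replies: Alpha→X; Beta→X.
Only (Alpha, X) has each player best-responding; Nash payoffs (9, 5).
Orbyt's commitment gain: 6 − 5 = 1.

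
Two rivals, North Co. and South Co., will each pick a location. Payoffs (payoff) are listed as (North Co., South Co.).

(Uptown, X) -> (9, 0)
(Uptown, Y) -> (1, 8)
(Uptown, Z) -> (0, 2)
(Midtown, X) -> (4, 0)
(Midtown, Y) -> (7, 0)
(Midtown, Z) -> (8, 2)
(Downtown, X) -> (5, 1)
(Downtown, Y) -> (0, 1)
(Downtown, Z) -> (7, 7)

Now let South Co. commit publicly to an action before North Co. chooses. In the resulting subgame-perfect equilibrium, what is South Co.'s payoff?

2

Backward induction with South Co. moving first.
- X: BR = Uptown, leader payoff 0.
- Y: BR = Midtown, leader payoff 0.
- Z: BR = Midtown, leader payoff 2.
Maximizing over 0, 0, 2, South Co. chooses Z. Subgame-perfect outcome: (Midtown, Z) with payoffs (8, 2).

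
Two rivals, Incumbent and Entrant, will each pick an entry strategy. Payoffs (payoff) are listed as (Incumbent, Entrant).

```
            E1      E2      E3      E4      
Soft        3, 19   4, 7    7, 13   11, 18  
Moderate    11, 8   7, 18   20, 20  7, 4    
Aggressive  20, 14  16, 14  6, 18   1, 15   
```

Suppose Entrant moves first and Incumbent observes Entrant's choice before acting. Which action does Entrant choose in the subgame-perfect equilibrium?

Work backward from Incumbent's decision.
- E1: Incumbent compares 3, 11, 20 and picks Aggressive; Entrant would get 14.
- E2: Incumbent compares 4, 7, 16 and picks Aggressive; Entrant would get 14.
- E3: Incumbent compares 7, 20, 6 and picks Moderate; Entrant would get 20.
- E4: Incumbent compares 11, 7, 1 and picks Soft; Entrant would get 18.
Entrant's induced payoffs are 14, 14, 20, 18, so Entrant commits to E3. Subgame-perfect outcome: (Moderate, E3) with payoffs (20, 20).

E3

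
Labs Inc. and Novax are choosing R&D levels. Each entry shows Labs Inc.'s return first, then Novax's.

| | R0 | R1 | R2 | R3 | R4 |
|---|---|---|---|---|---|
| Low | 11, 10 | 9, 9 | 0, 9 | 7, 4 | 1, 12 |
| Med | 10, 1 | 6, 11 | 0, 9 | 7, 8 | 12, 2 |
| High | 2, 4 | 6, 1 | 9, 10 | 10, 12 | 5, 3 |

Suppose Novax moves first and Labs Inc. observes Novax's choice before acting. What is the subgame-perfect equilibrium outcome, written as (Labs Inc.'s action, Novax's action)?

(High, R3)

Backward induction with Novax moving first.
- R0 → Labs Inc. plays Low (best of 11, 10, 2); Novax gets 10.
- R1 → Labs Inc. plays Low (best of 9, 6, 6); Novax gets 9.
- R2 → Labs Inc. plays High (best of 0, 0, 9); Novax gets 10.
- R3 → Labs Inc. plays High (best of 7, 7, 10); Novax gets 12.
- R4 → Labs Inc. plays Med (best of 1, 12, 5); Novax gets 2.
Among 10, 9, 10, 12, 2, the best is 12 at R3. Subgame-perfect outcome: (High, R3) with payoffs (10, 12).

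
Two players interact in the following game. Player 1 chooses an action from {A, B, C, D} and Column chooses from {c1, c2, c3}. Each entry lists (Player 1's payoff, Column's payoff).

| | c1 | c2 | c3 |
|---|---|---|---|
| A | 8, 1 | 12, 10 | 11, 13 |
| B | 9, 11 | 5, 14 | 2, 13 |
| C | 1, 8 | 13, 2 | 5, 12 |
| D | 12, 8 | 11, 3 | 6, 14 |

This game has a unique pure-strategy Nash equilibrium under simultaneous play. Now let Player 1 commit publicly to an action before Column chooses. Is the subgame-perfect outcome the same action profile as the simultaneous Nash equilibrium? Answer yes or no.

yes

Backward induction with Player 1 moving first.
- A: BR = c3, leader payoff 11.
- B: BR = c2, leader payoff 5.
- C: BR = c3, leader payoff 5.
- D: BR = c3, leader payoff 6.
Player 1's induced payoffs are 11, 5, 5, 6, so Player 1 commits to A. Subgame-perfect outcome: (A, c3) with payoffs (11, 13).
For the simultaneous game, intersect best replies.
Player 1's best replies: c1→D; c2→C; c3→A.
Column's best replies: A→c3; B→c2; C→c3; D→c3.
The unique mutual best reply is (A, c3), giving (11, 13).
Sequential outcome (A, c3) coincides with the Nash profile (A, c3).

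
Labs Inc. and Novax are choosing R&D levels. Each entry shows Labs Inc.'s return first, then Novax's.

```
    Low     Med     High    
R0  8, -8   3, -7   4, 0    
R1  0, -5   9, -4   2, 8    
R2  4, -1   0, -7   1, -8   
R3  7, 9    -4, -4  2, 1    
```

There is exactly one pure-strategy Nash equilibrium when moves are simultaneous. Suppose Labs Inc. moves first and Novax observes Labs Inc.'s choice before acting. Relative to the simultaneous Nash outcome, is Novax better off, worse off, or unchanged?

better off

Backward induction with Labs Inc. moving first.
- R0 → Novax plays High (best of -8, -7, 0); Labs Inc. gets 4.
- R1 → Novax plays High (best of -5, -4, 8); Labs Inc. gets 2.
- R2 → Novax plays Low (best of -1, -7, -8); Labs Inc. gets 4.
- R3 → Novax plays Low (best of 9, -4, 1); Labs Inc. gets 7.
Labs Inc.'s induced payoffs are 4, 2, 4, 7, so Labs Inc. commits to R3. Subgame-perfect outcome: (R3, Low) with payoffs (7, 9).
Under simultaneous play:
Labs Inc.'s best replies: Low→R0; Med→R1; High→R0.
Novax's best replies: R0→High; R1→High; R2→Low; R3→Low.
The unique mutual best reply is (R0, High), giving (4, 0).
Novax earns 9 sequentially versus 0 at the Nash outcome: better off.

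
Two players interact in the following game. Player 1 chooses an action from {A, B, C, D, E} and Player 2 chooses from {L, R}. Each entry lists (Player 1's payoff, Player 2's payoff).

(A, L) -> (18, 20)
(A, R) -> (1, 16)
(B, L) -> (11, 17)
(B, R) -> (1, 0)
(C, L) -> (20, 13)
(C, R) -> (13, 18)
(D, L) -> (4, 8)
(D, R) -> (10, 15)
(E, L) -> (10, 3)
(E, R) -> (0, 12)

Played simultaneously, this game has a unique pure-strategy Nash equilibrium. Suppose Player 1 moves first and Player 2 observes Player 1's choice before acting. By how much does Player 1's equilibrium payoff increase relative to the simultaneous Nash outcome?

5

Player 2 best-responds to each possible Player 1 move:
- A → Player 2 plays L (best of 20, 16); Player 1 gets 18.
- B → Player 2 plays L (best of 17, 0); Player 1 gets 11.
- C → Player 2 plays R (best of 13, 18); Player 1 gets 13.
- D → Player 2 plays R (best of 8, 15); Player 1 gets 10.
- E → Player 2 plays R (best of 3, 12); Player 1 gets 0.
Maximizing over 18, 11, 13, 10, 0, Player 1 chooses A. Subgame-perfect outcome: (A, L) with payoffs (18, 20).
Now find the simultaneous Nash equilibrium.
Player 1's best replies: L→C; R→C.
Player 2's best replies: A→L; B→L; C→R; D→R; E→R.
Only (C, R) has each player best-responding; Nash payoffs (13, 18).
Player 1's commitment gain: 18 − 13 = 5.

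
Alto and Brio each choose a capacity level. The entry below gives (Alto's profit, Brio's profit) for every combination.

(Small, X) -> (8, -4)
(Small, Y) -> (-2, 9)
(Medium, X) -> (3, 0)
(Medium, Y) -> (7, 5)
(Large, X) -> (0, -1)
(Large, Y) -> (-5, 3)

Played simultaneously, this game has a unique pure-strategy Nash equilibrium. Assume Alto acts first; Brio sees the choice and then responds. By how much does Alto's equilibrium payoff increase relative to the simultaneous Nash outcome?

Solve by backward induction (Alto leads).
- Small: Brio compares -4, 9 and picks Y; Alto would get -2.
- Medium: Brio compares 0, 5 and picks Y; Alto would get 7.
- Large: Brio compares -1, 3 and picks Y; Alto would get -5.
Alto's induced payoffs are -2, 7, -5, so Alto commits to Medium. Subgame-perfect outcome: (Medium, Y) with payoffs (7, 5).
For the simultaneous game, intersect best replies.
Alto's best replies: X→Small; Y→Medium.
Brio's best replies: Small→Y; Medium→Y; Large→Y.
Only (Medium, Y) has each player best-responding; Nash payoffs (7, 5).
Alto's commitment gain: 7 − 7 = 0.

0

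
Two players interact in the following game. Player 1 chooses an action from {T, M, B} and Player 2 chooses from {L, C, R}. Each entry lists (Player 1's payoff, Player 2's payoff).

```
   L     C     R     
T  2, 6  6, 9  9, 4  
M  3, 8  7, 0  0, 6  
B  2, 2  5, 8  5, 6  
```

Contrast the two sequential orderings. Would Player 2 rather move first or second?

If Player 1 leads: Player 2's best replies are T→C, M→L, B→C; Player 1's induced payoffs 6, 3, 5; outcome (T, C), payoffs (6, 9).
If Player 2 leads: Player 1's best replies are L→M, C→M, R→T; Player 2's induced payoffs 8, 0, 4; outcome (M, L), payoffs (3, 8).
Player 2 gets 8 moving first and 9 moving second, so Player 2 prefers to move second.

second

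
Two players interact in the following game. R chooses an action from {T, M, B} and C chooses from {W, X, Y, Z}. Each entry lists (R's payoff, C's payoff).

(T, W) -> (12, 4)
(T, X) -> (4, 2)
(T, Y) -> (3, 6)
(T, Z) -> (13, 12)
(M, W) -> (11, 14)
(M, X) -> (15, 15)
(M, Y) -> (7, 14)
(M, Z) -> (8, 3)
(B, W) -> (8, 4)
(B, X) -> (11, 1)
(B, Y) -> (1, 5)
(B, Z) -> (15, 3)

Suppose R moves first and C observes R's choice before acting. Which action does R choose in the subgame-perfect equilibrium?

M

Backward induction with R moving first.
- T → C plays Z (best of 4, 2, 6, 12); R gets 13.
- M → C plays X (best of 14, 15, 14, 3); R gets 15.
- B → C plays Y (best of 4, 1, 5, 3); R gets 1.
R's induced payoffs are 13, 15, 1, so R commits to M. Subgame-perfect outcome: (M, X) with payoffs (15, 15).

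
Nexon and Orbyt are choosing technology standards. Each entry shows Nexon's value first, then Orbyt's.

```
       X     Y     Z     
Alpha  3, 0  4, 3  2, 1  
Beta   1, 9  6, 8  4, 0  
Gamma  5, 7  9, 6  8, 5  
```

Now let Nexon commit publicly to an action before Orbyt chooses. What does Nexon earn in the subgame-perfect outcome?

5

Backward induction with Nexon moving first.
- Alpha → Orbyt plays Y (best of 0, 3, 1); Nexon gets 4.
- Beta → Orbyt plays X (best of 9, 8, 0); Nexon gets 1.
- Gamma → Orbyt plays X (best of 7, 6, 5); Nexon gets 5.
Nexon's induced payoffs are 4, 1, 5, so Nexon commits to Gamma. Subgame-perfect outcome: (Gamma, X) with payoffs (5, 7).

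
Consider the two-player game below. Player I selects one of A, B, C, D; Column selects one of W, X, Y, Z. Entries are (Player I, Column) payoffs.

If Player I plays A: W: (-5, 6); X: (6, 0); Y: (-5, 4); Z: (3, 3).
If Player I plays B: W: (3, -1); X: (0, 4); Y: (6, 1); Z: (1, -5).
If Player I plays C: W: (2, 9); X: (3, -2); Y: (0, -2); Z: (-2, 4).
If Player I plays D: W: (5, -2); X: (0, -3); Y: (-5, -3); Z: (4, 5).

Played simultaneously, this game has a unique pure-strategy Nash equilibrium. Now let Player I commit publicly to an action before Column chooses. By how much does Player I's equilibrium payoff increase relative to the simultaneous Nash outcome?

0

Work backward from Column's decision.
- A → Column plays W (best of 6, 0, 4, 3); Player I gets -5.
- B → Column plays X (best of -1, 4, 1, -5); Player I gets 0.
- C → Column plays W (best of 9, -2, -2, 4); Player I gets 2.
- D → Column plays Z (best of -2, -3, -3, 5); Player I gets 4.
Player I's induced payoffs are -5, 0, 2, 4, so Player I commits to D. Subgame-perfect outcome: (D, Z) with payoffs (4, 5).
Now find the simultaneous Nash equilibrium.
Player I's best replies: W→D; X→A; Y→B; Z→D.
Column's best replies: A→W; B→X; C→W; D→Z.
The unique mutual best reply is (D, Z), giving (4, 5).
Player I's commitment gain: 4 − 4 = 0.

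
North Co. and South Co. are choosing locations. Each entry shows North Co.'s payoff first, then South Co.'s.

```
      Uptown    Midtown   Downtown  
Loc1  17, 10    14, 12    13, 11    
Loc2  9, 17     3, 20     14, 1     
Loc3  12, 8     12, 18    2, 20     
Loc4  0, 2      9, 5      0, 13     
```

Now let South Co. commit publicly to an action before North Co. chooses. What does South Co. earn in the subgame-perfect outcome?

Backward induction with South Co. moving first.
- Uptown → North Co. plays Loc1 (best of 17, 9, 12, 0); South Co. gets 10.
- Midtown → North Co. plays Loc1 (best of 14, 3, 12, 9); South Co. gets 12.
- Downtown → North Co. plays Loc2 (best of 13, 14, 2, 0); South Co. gets 1.
Maximizing over 10, 12, 1, South Co. chooses Midtown. Subgame-perfect outcome: (Loc1, Midtown) with payoffs (14, 12).

12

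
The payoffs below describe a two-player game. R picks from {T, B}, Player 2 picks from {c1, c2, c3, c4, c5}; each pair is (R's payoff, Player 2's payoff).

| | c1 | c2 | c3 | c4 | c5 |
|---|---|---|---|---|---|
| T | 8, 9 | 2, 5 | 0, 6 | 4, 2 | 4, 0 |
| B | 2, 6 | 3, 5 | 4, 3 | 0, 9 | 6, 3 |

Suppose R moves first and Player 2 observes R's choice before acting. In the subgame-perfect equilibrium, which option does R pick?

T

Player 2 best-responds to each possible R move:
- T: Player 2 compares 9, 5, 6, 2, 0 and picks c1; R would get 8.
- B: Player 2 compares 6, 5, 3, 9, 3 and picks c4; R would get 0.
Maximizing over 8, 0, R chooses T. Subgame-perfect outcome: (T, c1) with payoffs (8, 9).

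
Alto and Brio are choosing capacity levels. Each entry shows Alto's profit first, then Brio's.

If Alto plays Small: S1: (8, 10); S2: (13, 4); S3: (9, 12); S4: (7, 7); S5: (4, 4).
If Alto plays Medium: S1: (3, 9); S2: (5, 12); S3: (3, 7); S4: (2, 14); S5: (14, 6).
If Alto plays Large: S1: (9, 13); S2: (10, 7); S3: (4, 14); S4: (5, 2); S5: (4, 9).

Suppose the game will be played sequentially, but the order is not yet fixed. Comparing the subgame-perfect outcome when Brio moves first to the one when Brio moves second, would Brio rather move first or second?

first

If Alto leads: Brio's best replies are Small→S3, Medium→S4, Large→S3; Alto's induced payoffs 9, 2, 4; outcome (Small, S3), payoffs (9, 12).
If Brio leads: Alto's best replies are S1→Large, S2→Small, S3→Small, S4→Small, S5→Medium; Brio's induced payoffs 13, 4, 12, 7, 6; outcome (Large, S1), payoffs (9, 13).
Brio gets 13 moving first and 12 moving second, so Brio prefers to move first.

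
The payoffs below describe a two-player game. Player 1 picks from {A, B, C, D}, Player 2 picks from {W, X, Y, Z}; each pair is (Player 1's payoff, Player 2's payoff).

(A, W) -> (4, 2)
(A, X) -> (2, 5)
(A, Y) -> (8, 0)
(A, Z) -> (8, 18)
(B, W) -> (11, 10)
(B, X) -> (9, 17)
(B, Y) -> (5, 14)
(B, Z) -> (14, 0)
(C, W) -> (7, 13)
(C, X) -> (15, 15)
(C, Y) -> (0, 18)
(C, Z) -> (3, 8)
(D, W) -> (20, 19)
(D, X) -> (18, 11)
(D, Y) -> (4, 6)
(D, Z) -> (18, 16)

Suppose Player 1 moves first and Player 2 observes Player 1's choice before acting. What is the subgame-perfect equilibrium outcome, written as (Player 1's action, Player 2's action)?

(D, W)

Backward induction with Player 1 moving first.
- A: BR = Z, leader payoff 8.
- B: BR = X, leader payoff 9.
- C: BR = Y, leader payoff 0.
- D: BR = W, leader payoff 20.
Maximizing over 8, 9, 0, 20, Player 1 chooses D. Subgame-perfect outcome: (D, W) with payoffs (20, 19).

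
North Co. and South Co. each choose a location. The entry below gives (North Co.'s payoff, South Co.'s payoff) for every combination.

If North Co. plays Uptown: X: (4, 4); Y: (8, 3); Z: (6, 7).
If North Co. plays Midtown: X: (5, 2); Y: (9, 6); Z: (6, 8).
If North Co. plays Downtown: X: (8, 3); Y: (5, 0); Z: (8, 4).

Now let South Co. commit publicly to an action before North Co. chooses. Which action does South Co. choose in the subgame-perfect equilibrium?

Y

Work backward from North Co.'s decision.
- X: North Co. compares 4, 5, 8 and picks Downtown; South Co. would get 3.
- Y: North Co. compares 8, 9, 5 and picks Midtown; South Co. would get 6.
- Z: North Co. compares 6, 6, 8 and picks Downtown; South Co. would get 4.
Among 3, 6, 4, the best is 6 at Y. Subgame-perfect outcome: (Midtown, Y) with payoffs (9, 6).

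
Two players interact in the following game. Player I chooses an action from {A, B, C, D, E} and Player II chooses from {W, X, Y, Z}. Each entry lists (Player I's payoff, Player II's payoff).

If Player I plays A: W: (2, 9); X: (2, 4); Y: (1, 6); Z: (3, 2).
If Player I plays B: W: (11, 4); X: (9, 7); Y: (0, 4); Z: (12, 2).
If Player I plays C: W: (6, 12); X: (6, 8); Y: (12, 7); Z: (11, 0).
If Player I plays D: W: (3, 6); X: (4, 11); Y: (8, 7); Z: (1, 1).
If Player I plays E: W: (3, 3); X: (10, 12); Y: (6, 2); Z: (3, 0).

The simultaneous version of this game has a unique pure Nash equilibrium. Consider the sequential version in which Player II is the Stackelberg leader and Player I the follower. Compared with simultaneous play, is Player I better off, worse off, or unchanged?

Solve by backward induction (Player II leads).
- W: BR = B, leader payoff 4.
- X: BR = E, leader payoff 12.
- Y: BR = C, leader payoff 7.
- Z: BR = B, leader payoff 2.
Player II's induced payoffs are 4, 12, 7, 2, so Player II commits to X. Subgame-perfect outcome: (E, X) with payoffs (10, 12).
Under simultaneous play:
Player I's best replies: W→B; X→E; Y→C; Z→B.
Player II's best replies: A→W; B→X; C→W; D→X; E→X.
Only (E, X) has each player best-responding; Nash payoffs (10, 12).
Player I earns 10 sequentially versus 10 at the Nash outcome: unchanged.

unchanged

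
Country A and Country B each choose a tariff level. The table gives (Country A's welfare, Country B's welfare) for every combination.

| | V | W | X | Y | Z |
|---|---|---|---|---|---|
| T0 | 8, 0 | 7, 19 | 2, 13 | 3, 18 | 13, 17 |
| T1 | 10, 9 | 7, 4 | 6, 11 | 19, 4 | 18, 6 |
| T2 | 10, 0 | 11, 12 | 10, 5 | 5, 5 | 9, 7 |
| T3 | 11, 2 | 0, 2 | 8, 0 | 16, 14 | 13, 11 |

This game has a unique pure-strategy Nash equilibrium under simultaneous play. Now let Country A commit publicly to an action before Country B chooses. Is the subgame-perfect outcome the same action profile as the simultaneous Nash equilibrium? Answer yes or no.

Work backward from Country B's decision.
- T0 → Country B plays W (best of 0, 19, 13, 18, 17); Country A gets 7.
- T1 → Country B plays X (best of 9, 4, 11, 4, 6); Country A gets 6.
- T2 → Country B plays W (best of 0, 12, 5, 5, 7); Country A gets 11.
- T3 → Country B plays Y (best of 2, 2, 0, 14, 11); Country A gets 16.
Maximizing over 7, 6, 11, 16, Country A chooses T3. Subgame-perfect outcome: (T3, Y) with payoffs (16, 14).
For the simultaneous game, intersect best replies.
Country A's best replies: V→T3; W→T2; X→T2; Y→T1; Z→T1.
Country B's best replies: T0→W; T1→X; T2→W; T3→Y.
The unique mutual best reply is (T2, W), giving (11, 12).
Sequential outcome (T3, Y) differs from the Nash profile (T2, W).

no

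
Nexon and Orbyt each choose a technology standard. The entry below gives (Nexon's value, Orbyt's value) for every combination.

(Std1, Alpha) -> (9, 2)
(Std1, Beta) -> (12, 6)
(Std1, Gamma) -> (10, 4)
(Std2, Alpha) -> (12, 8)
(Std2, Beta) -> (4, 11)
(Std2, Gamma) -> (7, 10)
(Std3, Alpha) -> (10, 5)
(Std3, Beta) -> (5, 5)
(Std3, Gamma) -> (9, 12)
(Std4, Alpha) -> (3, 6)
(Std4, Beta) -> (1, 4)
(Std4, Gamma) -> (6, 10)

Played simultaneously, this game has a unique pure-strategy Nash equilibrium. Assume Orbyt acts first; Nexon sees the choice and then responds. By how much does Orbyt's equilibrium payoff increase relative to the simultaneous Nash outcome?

2

Backward induction with Orbyt moving first.
- Alpha: BR = Std2, leader payoff 8.
- Beta: BR = Std1, leader payoff 6.
- Gamma: BR = Std1, leader payoff 4.
Among 8, 6, 4, the best is 8 at Alpha. Subgame-perfect outcome: (Std2, Alpha) with payoffs (12, 8).
Under simultaneous play:
Nexon's best replies: Alpha→Std2; Beta→Std1; Gamma→Std1.
Orbyt's best replies: Std1→Beta; Std2→Beta; Std3→Gamma; Std4→Gamma.
Only (Std1, Beta) has each player best-responding; Nash payoffs (12, 6).
Orbyt's commitment gain: 8 − 6 = 2.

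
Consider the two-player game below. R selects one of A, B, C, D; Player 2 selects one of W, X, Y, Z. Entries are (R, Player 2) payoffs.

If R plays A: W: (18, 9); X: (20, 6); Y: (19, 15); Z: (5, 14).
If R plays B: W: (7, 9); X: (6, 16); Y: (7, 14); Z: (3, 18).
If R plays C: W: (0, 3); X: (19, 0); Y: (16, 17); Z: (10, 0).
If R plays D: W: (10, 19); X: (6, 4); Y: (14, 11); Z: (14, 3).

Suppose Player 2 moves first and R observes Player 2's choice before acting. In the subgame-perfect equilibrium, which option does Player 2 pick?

Y

Solve by backward induction (Player 2 leads).
- W → R plays A (best of 18, 7, 0, 10); Player 2 gets 9.
- X → R plays A (best of 20, 6, 19, 6); Player 2 gets 6.
- Y → R plays A (best of 19, 7, 16, 14); Player 2 gets 15.
- Z → R plays D (best of 5, 3, 10, 14); Player 2 gets 3.
Maximizing over 9, 6, 15, 3, Player 2 chooses Y. Subgame-perfect outcome: (A, Y) with payoffs (19, 15).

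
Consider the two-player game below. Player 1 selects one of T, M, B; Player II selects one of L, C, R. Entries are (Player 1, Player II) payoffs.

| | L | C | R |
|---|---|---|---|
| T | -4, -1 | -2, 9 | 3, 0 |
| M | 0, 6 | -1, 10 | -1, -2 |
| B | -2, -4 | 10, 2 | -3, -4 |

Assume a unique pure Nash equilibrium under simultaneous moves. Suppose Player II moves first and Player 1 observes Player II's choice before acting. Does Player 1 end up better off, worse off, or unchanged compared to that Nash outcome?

Solve by backward induction (Player II leads).
- L → Player 1 plays M (best of -4, 0, -2); Player II gets 6.
- C → Player 1 plays B (best of -2, -1, 10); Player II gets 2.
- R → Player 1 plays T (best of 3, -1, -3); Player II gets 0.
Player II's induced payoffs are 6, 2, 0, so Player II commits to L. Subgame-perfect outcome: (M, L) with payoffs (0, 6).
Under simultaneous play:
Player 1's best replies: L→M; C→B; R→T.
Player II's best replies: T→C; M→C; B→C.
Only (B, C) has each player best-responding; Nash payoffs (10, 2).
Player 1 earns 0 sequentially versus 10 at the Nash outcome: worse off.

worse off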